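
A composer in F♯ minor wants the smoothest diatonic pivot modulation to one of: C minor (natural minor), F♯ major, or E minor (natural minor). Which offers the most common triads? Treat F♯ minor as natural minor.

Triads of F♯ minor (natural minor): F♯ minor (i), G♯ diminished (ii°), A major (III), B minor (iv), C♯ minor (v), D major (VI), E major (VII).
C minor (natural minor) shares 0: none.
F♯ major shares 0: none.
E minor (natural minor) shares 2: Bm, D.
The most common triads (2) are shared with E minor.

E minor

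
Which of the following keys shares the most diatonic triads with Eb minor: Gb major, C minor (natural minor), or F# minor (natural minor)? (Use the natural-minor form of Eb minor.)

Triads of Eb minor (natural minor): Eb minor (i), F diminished (ii°), Gb major (III), Ab minor (iv), Bb minor (v), Cb major (VI), Db major (VII).
Gb major shares 7: Ebm, Fdim, Gb, Abm, Bbm, Cb, Db.
C minor (natural minor) shares 0: none.
F# minor (natural minor) shares 0: none.
The most common triads (7) are shared with Gb major.

Gb major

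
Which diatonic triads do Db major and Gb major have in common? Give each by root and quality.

Triads in Db major: Db major (I), Eb minor (ii), F minor (iii), Gb major (IV), Ab major (V), Bb minor (vi), C diminished (vii°).
Triads in Gb major: Gb major (I), Ab minor (ii), Bb minor (iii), Cb major (IV), Db major (V), Eb minor (vi), F diminished (vii°).
Shared triads with their functions: Db major (I in Db major, V in Gb major); Eb minor (ii in Db major, vi in Gb major); Gb major (IV in Db major, I in Gb major); Bb minor (vi in Db major, iii in Gb major).

Db, Ebm, Gb, Bbm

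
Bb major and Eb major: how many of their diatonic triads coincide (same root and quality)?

Diatonic triads of Bb major: Bb major (I), C minor (ii), D minor (iii), Eb major (IV), F major (V), G minor (vi), A diminished (vii°).
Diatonic triads of Eb major: Eb major (I), F minor (ii), G minor (iii), Ab major (IV), Bb major (V), C minor (vi), D diminished (vii°).
Matching root and quality in both lists: Bb major, C minor, Eb major, G minor.
That gives 4 common triads.

4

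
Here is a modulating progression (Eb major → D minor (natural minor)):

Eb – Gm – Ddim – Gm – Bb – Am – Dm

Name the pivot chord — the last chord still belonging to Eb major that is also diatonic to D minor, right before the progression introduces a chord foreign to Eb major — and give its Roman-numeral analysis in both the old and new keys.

Chords diatonic to Eb major: Eb, Fm, Gm, Ab, Bb, Cm, Ddim.
Reading the progression, the first chord not in that set is Am, so the modulation leaves Eb major there.
The chord immediately before Am is Bb, which is diatonic to both keys: V in Eb major and VI in D minor.

Bb — V in Eb major, VI in D minor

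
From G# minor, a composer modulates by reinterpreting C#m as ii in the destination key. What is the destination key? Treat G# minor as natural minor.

B major

The numeral ii denotes a minor triad on scale degree 2. With C# on degree 2, the tonic of the new key is B.
Degree 2 carries a minor triad in major keys, so the destination is B major.
Check: the diatonic triads of B major are B (I), C#m (ii), D#m (iii), E (IV), F# (V), G#m (vi), A#dim (vii°) — C#m is indeed ii.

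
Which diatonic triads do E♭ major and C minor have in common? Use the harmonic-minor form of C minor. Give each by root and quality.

Triads in E♭ major: E♭ major (I), F minor (ii), G minor (iii), A♭ major (IV), B♭ major (V), C minor (vi), D diminished (vii°).
Triads in C minor (harmonic minor): C minor (i), D diminished (ii°), E♭ augmented (III+), F minor (iv), G major (V), A♭ major (VI), B diminished (vii°).
Shared triads with their functions: F minor (ii in E♭ major, iv in C minor); A♭ major (IV in E♭ major, VI in C minor); C minor (vi in E♭ major, i in C minor); D diminished (vii° in E♭ major, ii° in C minor).

Fm, A♭, Cm, Ddim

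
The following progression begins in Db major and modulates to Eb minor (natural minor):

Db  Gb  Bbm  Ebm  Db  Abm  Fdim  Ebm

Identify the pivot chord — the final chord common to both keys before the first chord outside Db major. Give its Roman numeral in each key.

Db — I in Db major, VII in Eb minor

Chords diatonic to Db major: Db, Ebm, Fm, Gb, Ab, Bbm, Cdim.
Reading the progression, the first chord not in that set is Abm, so the modulation leaves Db major there.
The chord immediately before Abm is Db, which is diatonic to both keys: I in Db major and VII in Eb minor.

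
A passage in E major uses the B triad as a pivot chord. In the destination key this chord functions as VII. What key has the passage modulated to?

The numeral VII denotes a major triad on scale degree 7. With B on degree 7, the tonic of the new key is C#.
Degree 7 carries a major triad in natural-minor keys, so the destination is C# minor.
Check: the diatonic triads of C# minor (natural minor) are C#m (i), D#dim (ii°), E (III), F#m (iv), G#m (v), A (VI), B (VII) — B is indeed VII.

C# minor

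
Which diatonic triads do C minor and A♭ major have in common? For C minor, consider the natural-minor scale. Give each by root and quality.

Cm, E♭, Fm, A♭

Triads in C minor (natural minor): Cm (i), Ddim (ii°), E♭ (III), Fm (iv), Gm (v), A♭ (VI), B♭ (VII).
Triads in A♭ major: A♭ (I), B♭m (ii), Cm (iii), D♭ (IV), E♭ (V), Fm (vi), Gdim (vii°).
Shared triads with their functions: Cm (i in C minor, iii in A♭ major); E♭ (III in C minor, V in A♭ major); Fm (iv in C minor, vi in A♭ major); A♭ (VI in C minor, I in A♭ major).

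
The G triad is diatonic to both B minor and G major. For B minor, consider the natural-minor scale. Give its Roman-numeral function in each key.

The scale of B minor (natural minor) is B C# D E F# G A; G is degree 6, and the triad built there (G-B-D) is major, so it is VI.
The scale of G major is G A B C D E F#; G is degree 1, and the triad built there (G-B-D) is major, so it is I.

VI in B minor; I in G major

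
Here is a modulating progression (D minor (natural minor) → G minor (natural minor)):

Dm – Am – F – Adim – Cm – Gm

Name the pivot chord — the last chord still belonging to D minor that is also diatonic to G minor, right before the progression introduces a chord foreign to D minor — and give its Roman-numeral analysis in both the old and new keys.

Chords diatonic to D minor: Dm, Edim, F, Gm, Am, Bb, C.
Reading the progression, the first chord not in that set is Adim, so the modulation leaves D minor there.
The chord immediately before Adim is F, which is diatonic to both keys: III in D minor and VII in G minor.

F — III in D minor, VII in G minor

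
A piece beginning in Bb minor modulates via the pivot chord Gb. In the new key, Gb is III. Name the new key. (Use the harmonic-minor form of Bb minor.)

Eb minor

The numeral III denotes a major triad on scale degree 3. With Gb on degree 3, the tonic of the new key is Eb.
Degree 3 carries a major triad in natural-minor keys, so the destination is Eb minor.
Check: the diatonic triads of Eb minor (natural minor) are Ebm (i), Fdim (ii°), Gb (III), Abm (iv), Bbm (v), Cb (VI), Db (VII) — Gb is indeed III.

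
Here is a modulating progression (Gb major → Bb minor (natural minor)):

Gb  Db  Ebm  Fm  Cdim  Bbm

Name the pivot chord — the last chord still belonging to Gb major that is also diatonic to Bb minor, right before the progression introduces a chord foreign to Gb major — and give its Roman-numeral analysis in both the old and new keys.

Ebm — vi in Gb major, iv in Bb minor

Chords diatonic to Gb major: Gb, Abm, Bbm, Cb, Db, Ebm, Fdim.
Reading the progression, the first chord not in that set is Fm, so the modulation leaves Gb major there.
The chord immediately before Fm is Ebm, which is diatonic to both keys: vi in Gb major and iv in Bb minor.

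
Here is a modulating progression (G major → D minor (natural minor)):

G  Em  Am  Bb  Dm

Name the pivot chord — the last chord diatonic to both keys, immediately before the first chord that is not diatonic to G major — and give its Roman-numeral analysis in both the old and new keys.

Chords diatonic to G major: G, Am, Bm, C, D, Em, F#dim.
Reading the progression, the first chord not in that set is Bb, so the modulation leaves G major there.
The chord immediately before Bb is Am, which is diatonic to both keys: ii in G major and v in D minor.

Am — ii in G major, v in D minor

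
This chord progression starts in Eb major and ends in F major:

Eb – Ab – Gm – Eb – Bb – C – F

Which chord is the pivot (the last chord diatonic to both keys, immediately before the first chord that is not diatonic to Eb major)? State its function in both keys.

Bb — V in Eb major, IV in F major

Chords diatonic to Eb major: Eb, Fm, Gm, Ab, Bb, Cm, Ddim.
Reading the progression, the first chord not in that set is C, so the modulation leaves Eb major there.
The chord immediately before C is Bb, which is diatonic to both keys: V in Eb major and IV in F major.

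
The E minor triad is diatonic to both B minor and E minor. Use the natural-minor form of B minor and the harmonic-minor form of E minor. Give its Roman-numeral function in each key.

The scale of B minor (natural minor) is B C# D E F# G A; E is degree 4, and the triad built there (E-G-B) is minor, so it is iv.
The scale of E minor (harmonic minor) is E F# G A B C D#; E is degree 1, and the triad built there (E-G-B) is minor, so it is i.

iv in B minor; i in E minor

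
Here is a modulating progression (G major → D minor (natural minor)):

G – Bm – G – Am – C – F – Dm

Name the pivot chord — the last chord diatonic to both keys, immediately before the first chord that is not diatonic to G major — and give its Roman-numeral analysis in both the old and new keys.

Chords diatonic to G major: G, Am, Bm, C, D, Em, F#dim.
Reading the progression, the first chord not in that set is F, so the modulation leaves G major there.
The chord immediately before F is C, which is diatonic to both keys: IV in G major and VII in D minor.

C — IV in G major, VII in D minor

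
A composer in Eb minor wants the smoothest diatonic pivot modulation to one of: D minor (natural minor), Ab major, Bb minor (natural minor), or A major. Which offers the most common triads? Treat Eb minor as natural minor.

Bb minor

Triads of Eb minor (natural minor): Ebm (i), Fdim (ii°), Gb (III), Abm (iv), Bbm (v), Cb (VI), Db (VII).
D minor (natural minor) shares 0: none.
Ab major shares 2: Bbm, Db.
Bb minor (natural minor) shares 4: Ebm, Gb, Bbm, Db.
A major shares 0: none.
The most common triads (4) are shared with Bb minor.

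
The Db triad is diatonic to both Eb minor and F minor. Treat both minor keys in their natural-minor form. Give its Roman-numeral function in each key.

The scale of Eb minor (natural minor) is Eb F Gb Ab Bb Cb Db; Db is degree 7, and the triad built there (Db-F-Ab) is major, so it is VII.
The scale of F minor (natural minor) is F G Ab Bb C Db Eb; Db is degree 6, and the triad built there (Db-F-Ab) is major, so it is VI.

VII in Eb minor; VI in F minor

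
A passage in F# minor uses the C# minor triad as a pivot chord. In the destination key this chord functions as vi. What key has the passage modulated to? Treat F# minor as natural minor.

The numeral vi denotes a minor triad on scale degree 6. With C# on degree 6, the tonic of the new key is E.
Degree 6 carries a minor triad in major keys, so the destination is E major.
Check: the diatonic triads of E major are E (I), F#m (ii), G#m (iii), A (IV), B (V), C#m (vi), D#dim (vii°) — C# minor is indeed vi.

E major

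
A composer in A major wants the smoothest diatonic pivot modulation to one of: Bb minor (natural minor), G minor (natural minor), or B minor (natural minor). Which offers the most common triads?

Triads of A major: A major (I), B minor (ii), C# minor (iii), D major (IV), E major (V), F# minor (vi), G# diminished (vii°).
Bb minor (natural minor) shares 0: none.
G minor (natural minor) shares 0: none.
B minor (natural minor) shares 4: A, Bm, D, F#m.
The most common triads (4) are shared with B minor.

B minor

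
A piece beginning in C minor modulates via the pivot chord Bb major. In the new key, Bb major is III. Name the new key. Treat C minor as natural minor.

The numeral III denotes a major triad on scale degree 3. With Bb on degree 3, the tonic of the new key is G.
Degree 3 carries a major triad in natural-minor keys, so the destination is G minor.
Check: the diatonic triads of G minor (natural minor) are Gm (i), Adim (ii°), Bb (III), Cm (iv), Dm (v), Eb (VI), F (VII) — Bb major is indeed III.

G minor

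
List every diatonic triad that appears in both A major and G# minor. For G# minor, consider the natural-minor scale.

C#m, E

Triads in A major: A (I), Bm (ii), C#m (iii), D (IV), E (V), F#m (vi), G#dim (vii°).
Triads in G# minor (natural minor): G#m (i), A#dim (ii°), B (III), C#m (iv), D#m (v), E (VI), F# (VII).
Shared triads with their functions: C#m (iii in A major, iv in G# minor); E (V in A major, VI in G# minor).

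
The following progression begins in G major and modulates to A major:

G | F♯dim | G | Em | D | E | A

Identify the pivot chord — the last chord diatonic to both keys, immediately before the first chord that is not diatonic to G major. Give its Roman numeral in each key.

D — V in G major, IV in A major

Chords diatonic to G major: G, Am, Bm, C, D, Em, F♯dim.
Reading the progression, the first chord not in that set is E, so the modulation leaves G major there.
The chord immediately before E is D, which is diatonic to both keys: V in G major and IV in A major.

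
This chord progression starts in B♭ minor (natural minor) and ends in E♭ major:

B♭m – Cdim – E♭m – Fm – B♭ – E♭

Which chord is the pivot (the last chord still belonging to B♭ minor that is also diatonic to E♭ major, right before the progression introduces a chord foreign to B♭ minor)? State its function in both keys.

Fm — v in B♭ minor, ii in E♭ major

Chords diatonic to B♭ minor: B♭m, Cdim, D♭, E♭m, Fm, G♭, A♭.
Reading the progression, the first chord not in that set is B♭, so the modulation leaves B♭ minor there.
The chord immediately before B♭ is Fm, which is diatonic to both keys: v in B♭ minor and ii in E♭ major.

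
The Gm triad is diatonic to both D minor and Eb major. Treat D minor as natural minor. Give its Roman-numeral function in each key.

iv in D minor; iii in Eb major

The scale of D minor (natural minor) is D E F G A Bb C; G is degree 4, and the triad built there (G-Bb-D) is minor, so it is iv.
The scale of Eb major is Eb F G Ab Bb C D; G is degree 3, and the triad built there (G-Bb-D) is minor, so it is iii.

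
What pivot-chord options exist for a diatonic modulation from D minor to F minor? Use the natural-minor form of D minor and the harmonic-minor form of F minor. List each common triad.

Triads in D minor (natural minor): Dm (i), Edim (ii°), F (III), Gm (iv), Am (v), Bb (VI), C (VII).
Triads in F minor (harmonic minor): Fm (i), Gdim (ii°), Abaug (III+), Bbm (iv), C (V), Db (VI), Edim (vii°).
Shared triads with their functions: Edim (ii° in D minor, vii° in F minor); C (VII in D minor, V in F minor).

Edim, C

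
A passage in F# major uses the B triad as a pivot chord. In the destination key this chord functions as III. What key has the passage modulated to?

G# minor

The numeral III denotes a major triad on scale degree 3. With B on degree 3, the tonic of the new key is G#.
Degree 3 carries a major triad in natural-minor keys, so the destination is G# minor.
Check: the diatonic triads of G# minor (natural minor) are G#m (i), A#dim (ii°), B (III), C#m (iv), D#m (v), E (VI), F# (VII) — B is indeed III.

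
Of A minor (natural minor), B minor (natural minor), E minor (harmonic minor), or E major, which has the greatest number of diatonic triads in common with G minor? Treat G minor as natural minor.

Triads of G minor (natural minor): Gm (i), Adim (ii°), Bb (III), Cm (iv), Dm (v), Eb (VI), F (VII).
A minor (natural minor) shares 2: Dm, F.
B minor (natural minor) shares 0: none.
E minor (harmonic minor) shares 0: none.
E major shares 0: none.
The most common triads (2) are shared with A minor.

A minor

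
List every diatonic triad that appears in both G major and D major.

Triads in G major: G major (I), A minor (ii), B minor (iii), C major (IV), D major (V), E minor (vi), F# diminished (vii°).
Triads in D major: D major (I), E minor (ii), F# minor (iii), G major (IV), A major (V), B minor (vi), C# diminished (vii°).
Shared triads with their functions: G major (I in G major, IV in D major); B minor (iii in G major, vi in D major); D major (V in G major, I in D major); E minor (vi in G major, ii in D major).

G, Bm, D, Em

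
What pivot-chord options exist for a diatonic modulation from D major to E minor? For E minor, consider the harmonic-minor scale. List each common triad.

Triads in D major: D (I), Em (ii), F♯m (iii), G (IV), A (V), Bm (vi), C♯dim (vii°).
Triads in E minor (harmonic minor): Em (i), F♯dim (ii°), Gaug (III+), Am (iv), B (V), C (VI), D♯dim (vii°).
Shared triads with their functions: Em (ii in D major, i in E minor).

Em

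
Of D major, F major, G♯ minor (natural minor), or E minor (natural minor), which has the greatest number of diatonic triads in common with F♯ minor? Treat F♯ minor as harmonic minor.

Triads of F♯ minor (harmonic minor): F♯ minor (i), G♯ diminished (ii°), A augmented (III+), B minor (iv), C♯ major (V), D major (VI), E♯ diminished (vii°).
D major shares 3: F♯m, Bm, D.
F major shares 0: none.
G♯ minor (natural minor) shares 0: none.
E minor (natural minor) shares 2: Bm, D.
The most common triads (3) are shared with D major.

D major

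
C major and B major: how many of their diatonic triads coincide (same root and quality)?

0

Diatonic triads of C major: C (I), Dm (ii), Em (iii), F (IV), G (V), Am (vi), Bdim (vii°).
Diatonic triads of B major: B (I), C#m (ii), D#m (iii), E (IV), F# (V), G#m (vi), A#dim (vii°).
No triad has the same root and quality in both keys.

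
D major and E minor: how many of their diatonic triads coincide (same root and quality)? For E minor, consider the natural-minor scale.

Diatonic triads of D major: D (I), Em (ii), F#m (iii), G (IV), A (V), Bm (vi), C#dim (vii°).
Diatonic triads of E minor (natural minor): Em (i), F#dim (ii°), G (III), Am (iv), Bm (v), C (VI), D (VII).
Matching root and quality in both lists: D, Em, G, Bm.
That gives 4 common triads.

4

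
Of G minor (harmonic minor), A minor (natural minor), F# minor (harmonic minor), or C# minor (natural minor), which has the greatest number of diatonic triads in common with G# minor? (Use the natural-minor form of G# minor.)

C# minor

Triads of G# minor (natural minor): G# minor (i), A# diminished (ii°), B major (III), C# minor (iv), D# minor (v), E major (VI), F# major (VII).
G minor (harmonic minor) shares 0: none.
A minor (natural minor) shares 0: none.
F# minor (harmonic minor) shares 0: none.
C# minor (natural minor) shares 4: G#m, B, C#m, E.
The most common triads (4) are shared with C# minor.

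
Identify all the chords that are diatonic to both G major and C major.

Triads in G major: G (I), Am (ii), Bm (iii), C (IV), D (V), Em (vi), F#dim (vii°).
Triads in C major: C (I), Dm (ii), Em (iii), F (IV), G (V), Am (vi), Bdim (vii°).
Shared triads with their functions: G (I in G major, V in C major); Am (ii in G major, vi in C major); C (IV in G major, I in C major); Em (vi in G major, iii in C major).

G, Am, C, Em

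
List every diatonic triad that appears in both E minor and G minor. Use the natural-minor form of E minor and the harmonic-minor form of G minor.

F♯dim, D

Triads in E minor (natural minor): Em (i), F♯dim (ii°), G (III), Am (iv), Bm (v), C (VI), D (VII).
Triads in G minor (harmonic minor): Gm (i), Adim (ii°), B♭aug (III+), Cm (iv), D (V), E♭ (VI), F♯dim (vii°).
Shared triads with their functions: F♯dim (ii° in E minor, vii° in G minor); D (VII in E minor, V in G minor).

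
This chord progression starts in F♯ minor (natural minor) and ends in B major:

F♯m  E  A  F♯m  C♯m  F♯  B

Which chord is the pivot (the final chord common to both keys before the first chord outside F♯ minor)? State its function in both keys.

Chords diatonic to F♯ minor: F♯m, G♯dim, A, Bm, C♯m, D, E.
Reading the progression, the first chord not in that set is F♯, so the modulation leaves F♯ minor there.
The chord immediately before F♯ is C♯m, which is diatonic to both keys: v in F♯ minor and ii in B major.

C♯m — v in F♯ minor, ii in B major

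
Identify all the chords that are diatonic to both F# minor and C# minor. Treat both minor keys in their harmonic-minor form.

F#m

Triads in F# minor (harmonic minor): F# minor (i), G# diminished (ii°), A augmented (III+), B minor (iv), C# major (V), D major (VI), E# diminished (vii°).
Triads in C# minor (harmonic minor): C# minor (i), D# diminished (ii°), E augmented (III+), F# minor (iv), G# major (V), A major (VI), B# diminished (vii°).
Shared triads with their functions: F# minor (i in F# minor, iv in C# minor).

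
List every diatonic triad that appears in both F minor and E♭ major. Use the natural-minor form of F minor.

Fm, A♭, Cm, E♭

Triads in F minor (natural minor): F minor (i), G diminished (ii°), A♭ major (III), B♭ minor (iv), C minor (v), D♭ major (VI), E♭ major (VII).
Triads in E♭ major: E♭ major (I), F minor (ii), G minor (iii), A♭ major (IV), B♭ major (V), C minor (vi), D diminished (vii°).
Shared triads with their functions: F minor (i in F minor, ii in E♭ major); A♭ major (III in F minor, IV in E♭ major); C minor (v in F minor, vi in E♭ major); E♭ major (VII in F minor, I in E♭ major).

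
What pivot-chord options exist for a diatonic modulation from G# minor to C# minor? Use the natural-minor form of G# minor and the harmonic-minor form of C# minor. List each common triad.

Triads in G# minor (natural minor): G# minor (i), A# diminished (ii°), B major (III), C# minor (iv), D# minor (v), E major (VI), F# major (VII).
Triads in C# minor (harmonic minor): C# minor (i), D# diminished (ii°), E augmented (III+), F# minor (iv), G# major (V), A major (VI), B# diminished (vii°).
Shared triads with their functions: C# minor (iv in G# minor, i in C# minor).

C#m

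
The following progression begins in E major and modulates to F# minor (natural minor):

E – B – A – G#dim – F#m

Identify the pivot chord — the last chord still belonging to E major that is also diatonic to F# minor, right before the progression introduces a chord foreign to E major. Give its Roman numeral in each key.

Chords diatonic to E major: E, F#m, G#m, A, B, C#m, D#dim.
Reading the progression, the first chord not in that set is G#dim, so the modulation leaves E major there.
The chord immediately before G#dim is A, which is diatonic to both keys: IV in E major and III in F# minor.

A — IV in E major, III in F# minor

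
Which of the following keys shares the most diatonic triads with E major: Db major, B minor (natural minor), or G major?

B minor

Triads of E major: E major (I), F# minor (ii), G# minor (iii), A major (IV), B major (V), C# minor (vi), D# diminished (vii°).
Db major shares 0: none.
B minor (natural minor) shares 2: F#m, A.
G major shares 0: none.
The most common triads (2) are shared with B minor.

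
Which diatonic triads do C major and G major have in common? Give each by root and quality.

C, Em, G, Am

Triads in C major: C (I), Dm (ii), Em (iii), F (IV), G (V), Am (vi), Bdim (vii°).
Triads in G major: G (I), Am (ii), Bm (iii), C (IV), D (V), Em (vi), F#dim (vii°).
Shared triads with their functions: C (I in C major, IV in G major); Em (iii in C major, vi in G major); G (V in C major, I in G major); Am (vi in C major, ii in G major).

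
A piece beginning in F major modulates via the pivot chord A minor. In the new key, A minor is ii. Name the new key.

The numeral ii denotes a minor triad on scale degree 2. With A on degree 2, the tonic of the new key is G.
Degree 2 carries a minor triad in major keys, so the destination is G major.
Check: the diatonic triads of G major are G (I), Am (ii), Bm (iii), C (IV), D (V), Em (vi), F♯dim (vii°) — A minor is indeed ii.

G major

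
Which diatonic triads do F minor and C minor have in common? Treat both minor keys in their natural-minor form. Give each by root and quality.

Triads in F minor (natural minor): Fm (i), Gdim (ii°), Ab (III), Bbm (iv), Cm (v), Db (VI), Eb (VII).
Triads in C minor (natural minor): Cm (i), Ddim (ii°), Eb (III), Fm (iv), Gm (v), Ab (VI), Bb (VII).
Shared triads with their functions: Fm (i in F minor, iv in C minor); Ab (III in F minor, VI in C minor); Cm (v in F minor, i in C minor); Eb (VII in F minor, III in C minor).

Fm, Ab, Cm, Eb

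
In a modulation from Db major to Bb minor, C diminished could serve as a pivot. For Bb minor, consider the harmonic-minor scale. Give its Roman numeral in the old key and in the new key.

The scale of Db major is Db Eb F Gb Ab Bb C; C is degree 7, and the triad built there (C-Eb-Gb) is diminished, so it is vii°.
The scale of Bb minor (harmonic minor) is Bb C Db Eb F Gb A; C is degree 2, and the triad built there (C-Eb-Gb) is diminished, so it is ii°.

vii° in Db major; ii° in Bb minor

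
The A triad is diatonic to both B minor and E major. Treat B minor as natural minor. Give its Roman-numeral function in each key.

VII in B minor; IV in E major

The scale of B minor (natural minor) is B C♯ D E F♯ G A; A is degree 7, and the triad built there (A-C♯-E) is major, so it is VII.
The scale of E major is E F♯ G♯ A B C♯ D♯; A is degree 4, and the triad built there (A-C♯-E) is major, so it is IV.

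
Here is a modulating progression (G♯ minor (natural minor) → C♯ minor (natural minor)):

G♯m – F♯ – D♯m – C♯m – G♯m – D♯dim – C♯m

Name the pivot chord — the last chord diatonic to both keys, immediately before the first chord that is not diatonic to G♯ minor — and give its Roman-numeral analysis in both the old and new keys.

Chords diatonic to G♯ minor: G♯m, A♯dim, B, C♯m, D♯m, E, F♯.
Reading the progression, the first chord not in that set is D♯dim, so the modulation leaves G♯ minor there.
The chord immediately before D♯dim is G♯m, which is diatonic to both keys: i in G♯ minor and v in C♯ minor.

G♯m — i in G♯ minor, v in C♯ minor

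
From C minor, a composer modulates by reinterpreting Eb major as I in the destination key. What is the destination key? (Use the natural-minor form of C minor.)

Eb major

The numeral I denotes a major triad on scale degree 1. With Eb on degree 1, the tonic of the new key is Eb.
Degree 1 carries a major triad in major keys, so the destination is Eb major.
Check: the diatonic triads of Eb major are Eb (I), Fm (ii), Gm (iii), Ab (IV), Bb (V), Cm (vi), Ddim (vii°) — Eb major is indeed I.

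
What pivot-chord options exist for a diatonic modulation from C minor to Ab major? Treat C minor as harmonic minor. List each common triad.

Triads in C minor (harmonic minor): Cm (i), Ddim (ii°), Ebaug (III+), Fm (iv), G (V), Ab (VI), Bdim (vii°).
Triads in Ab major: Ab (I), Bbm (ii), Cm (iii), Db (IV), Eb (V), Fm (vi), Gdim (vii°).
Shared triads with their functions: Cm (i in C minor, iii in Ab major); Fm (iv in C minor, vi in Ab major); Ab (VI in C minor, I in Ab major).

Cm, Fm, Ab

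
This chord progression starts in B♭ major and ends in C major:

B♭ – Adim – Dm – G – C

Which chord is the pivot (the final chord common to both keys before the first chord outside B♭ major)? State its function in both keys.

Chords diatonic to B♭ major: B♭, Cm, Dm, E♭, F, Gm, Adim.
Reading the progression, the first chord not in that set is G, so the modulation leaves B♭ major there.
The chord immediately before G is Dm, which is diatonic to both keys: iii in B♭ major and ii in C major.

Dm — iii in B♭ major, ii in C major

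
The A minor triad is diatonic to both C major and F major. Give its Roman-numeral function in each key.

vi in C major; iii in F major

The scale of C major is C D E F G A B; A is degree 6, and the triad built there (A-C-E) is minor, so it is vi.
The scale of F major is F G A Bb C D E; A is degree 3, and the triad built there (A-C-E) is minor, so it is iii.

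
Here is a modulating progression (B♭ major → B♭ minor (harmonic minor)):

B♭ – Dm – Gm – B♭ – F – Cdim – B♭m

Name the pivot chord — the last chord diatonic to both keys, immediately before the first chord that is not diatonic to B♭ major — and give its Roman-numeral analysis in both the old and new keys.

Chords diatonic to B♭ major: B♭, Cm, Dm, E♭, F, Gm, Adim.
Reading the progression, the first chord not in that set is Cdim, so the modulation leaves B♭ major there.
The chord immediately before Cdim is F, which is diatonic to both keys: V in B♭ major and V in B♭ minor.

F — V in B♭ major, V in B♭ minor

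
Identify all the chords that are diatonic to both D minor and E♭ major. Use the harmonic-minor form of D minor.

Triads in D minor (harmonic minor): D minor (i), E diminished (ii°), F augmented (III+), G minor (iv), A major (V), B♭ major (VI), C♯ diminished (vii°).
Triads in E♭ major: E♭ major (I), F minor (ii), G minor (iii), A♭ major (IV), B♭ major (V), C minor (vi), D diminished (vii°).
Shared triads with their functions: G minor (iv in D minor, iii in E♭ major); B♭ major (VI in D minor, V in E♭ major).

Gm, B♭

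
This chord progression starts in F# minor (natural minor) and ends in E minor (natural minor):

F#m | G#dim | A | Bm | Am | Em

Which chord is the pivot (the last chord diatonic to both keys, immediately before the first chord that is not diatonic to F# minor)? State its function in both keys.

Bm — iv in F# minor, v in E minor

Chords diatonic to F# minor: F#m, G#dim, A, Bm, C#m, D, E.
Reading the progression, the first chord not in that set is Am, so the modulation leaves F# minor there.
The chord immediately before Am is Bm, which is diatonic to both keys: iv in F# minor and v in E minor.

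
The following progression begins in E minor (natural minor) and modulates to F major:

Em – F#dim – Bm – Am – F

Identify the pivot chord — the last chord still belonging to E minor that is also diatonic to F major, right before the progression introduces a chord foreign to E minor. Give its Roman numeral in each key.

Chords diatonic to E minor: Em, F#dim, G, Am, Bm, C, D.
Reading the progression, the first chord not in that set is F, so the modulation leaves E minor there.
The chord immediately before F is Am, which is diatonic to both keys: iv in E minor and iii in F major.

Am — iv in E minor, iii in F major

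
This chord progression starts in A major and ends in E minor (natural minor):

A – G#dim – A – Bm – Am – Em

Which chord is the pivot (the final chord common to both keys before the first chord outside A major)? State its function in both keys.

Bm — ii in A major, v in E minor

Chords diatonic to A major: A, Bm, C#m, D, E, F#m, G#dim.
Reading the progression, the first chord not in that set is Am, so the modulation leaves A major there.
The chord immediately before Am is Bm, which is diatonic to both keys: ii in A major and v in E minor.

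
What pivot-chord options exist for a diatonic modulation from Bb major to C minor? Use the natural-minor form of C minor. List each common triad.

Triads in Bb major: Bb major (I), C minor (ii), D minor (iii), Eb major (IV), F major (V), G minor (vi), A diminished (vii°).
Triads in C minor (natural minor): C minor (i), D diminished (ii°), Eb major (III), F minor (iv), G minor (v), Ab major (VI), Bb major (VII).
Shared triads with their functions: Bb major (I in Bb major, VII in C minor); C minor (ii in Bb major, i in C minor); Eb major (IV in Bb major, III in C minor); G minor (vi in Bb major, v in C minor).

Bb, Cm, Eb, Gm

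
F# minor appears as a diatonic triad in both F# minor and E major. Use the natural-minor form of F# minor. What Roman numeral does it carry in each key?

The scale of F# minor (natural minor) is F# G# A B C# D E; F# is degree 1, and the triad built there (F#-A-C#) is minor, so it is i.
The scale of E major is E F# G# A B C# D#; F# is degree 2, and the triad built there (F#-A-C#) is minor, so it is ii.

i in F# minor; ii in E major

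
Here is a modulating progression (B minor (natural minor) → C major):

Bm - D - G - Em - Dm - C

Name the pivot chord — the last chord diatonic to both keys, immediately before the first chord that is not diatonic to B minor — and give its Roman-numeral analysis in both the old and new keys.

Chords diatonic to B minor: Bm, C♯dim, D, Em, F♯m, G, A.
Reading the progression, the first chord not in that set is Dm, so the modulation leaves B minor there.
The chord immediately before Dm is Em, which is diatonic to both keys: iv in B minor and iii in C major.

Em — iv in B minor, iii in C major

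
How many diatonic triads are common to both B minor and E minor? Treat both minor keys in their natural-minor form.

Diatonic triads of B minor (natural minor): Bm (i), C#dim (ii°), D (III), Em (iv), F#m (v), G (VI), A (VII).
Diatonic triads of E minor (natural minor): Em (i), F#dim (ii°), G (III), Am (iv), Bm (v), C (VI), D (VII).
Matching root and quality in both lists: Bm, D, Em, G.
That gives 4 common triads.

4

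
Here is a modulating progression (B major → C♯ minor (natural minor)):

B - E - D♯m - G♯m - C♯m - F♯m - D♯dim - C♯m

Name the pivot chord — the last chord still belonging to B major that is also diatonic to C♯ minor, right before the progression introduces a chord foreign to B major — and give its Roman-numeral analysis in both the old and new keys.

C♯m — ii in B major, i in C♯ minor

Chords diatonic to B major: B, C♯m, D♯m, E, F♯, G♯m, A♯dim.
Reading the progression, the first chord not in that set is F♯m, so the modulation leaves B major there.
The chord immediately before F♯m is C♯m, which is diatonic to both keys: ii in B major and i in C♯ minor.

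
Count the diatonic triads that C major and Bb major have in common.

2

Diatonic triads of C major: C (I), Dm (ii), Em (iii), F (IV), G (V), Am (vi), Bdim (vii°).
Diatonic triads of Bb major: Bb (I), Cm (ii), Dm (iii), Eb (IV), F (V), Gm (vi), Adim (vii°).
Matching root and quality in both lists: Dm, F.
That gives 2 common triads.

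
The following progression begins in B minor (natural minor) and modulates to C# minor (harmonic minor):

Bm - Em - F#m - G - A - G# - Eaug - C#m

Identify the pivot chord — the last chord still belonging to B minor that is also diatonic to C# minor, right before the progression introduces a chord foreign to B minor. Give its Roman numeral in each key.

Chords diatonic to B minor: Bm, C#dim, D, Em, F#m, G, A.
Reading the progression, the first chord not in that set is G#, so the modulation leaves B minor there.
The chord immediately before G# is A, which is diatonic to both keys: VII in B minor and VI in C# minor.

A — VII in B minor, VI in C# minor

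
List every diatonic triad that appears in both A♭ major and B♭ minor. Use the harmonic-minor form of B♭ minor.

B♭m

Triads in A♭ major: A♭ (I), B♭m (ii), Cm (iii), D♭ (IV), E♭ (V), Fm (vi), Gdim (vii°).
Triads in B♭ minor (harmonic minor): B♭m (i), Cdim (ii°), D♭aug (III+), E♭m (iv), F (V), G♭ (VI), Adim (vii°).
Shared triads with their functions: B♭m (ii in A♭ major, i in B♭ minor).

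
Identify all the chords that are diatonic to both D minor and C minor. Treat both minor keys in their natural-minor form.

Gm, Bb

Triads in D minor (natural minor): D minor (i), E diminished (ii°), F major (III), G minor (iv), A minor (v), Bb major (VI), C major (VII).
Triads in C minor (natural minor): C minor (i), D diminished (ii°), Eb major (III), F minor (iv), G minor (v), Ab major (VI), Bb major (VII).
Shared triads with their functions: G minor (iv in D minor, v in C minor); Bb major (VI in D minor, VII in C minor).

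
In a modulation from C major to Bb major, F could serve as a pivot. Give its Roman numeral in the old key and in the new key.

IV in C major; V in Bb major

The scale of C major is C D E F G A B; F is degree 4, and the triad built there (F-A-C) is major, so it is IV.
The scale of Bb major is Bb C D Eb F G A; F is degree 5, and the triad built there (F-A-C) is major, so it is V.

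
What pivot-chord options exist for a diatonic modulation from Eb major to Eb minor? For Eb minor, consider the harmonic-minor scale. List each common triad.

Bb, Ddim

Triads in Eb major: Eb major (I), F minor (ii), G minor (iii), Ab major (IV), Bb major (V), C minor (vi), D diminished (vii°).
Triads in Eb minor (harmonic minor): Eb minor (i), F diminished (ii°), Gb augmented (III+), Ab minor (iv), Bb major (V), Cb major (VI), D diminished (vii°).
Shared triads with their functions: Bb major (V in Eb major, V in Eb minor); D diminished (vii° in Eb major, vii° in Eb minor).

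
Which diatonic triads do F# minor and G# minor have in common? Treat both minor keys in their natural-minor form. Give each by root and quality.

C#m, E

Triads in F# minor (natural minor): F#m (i), G#dim (ii°), A (III), Bm (iv), C#m (v), D (VI), E (VII).
Triads in G# minor (natural minor): G#m (i), A#dim (ii°), B (III), C#m (iv), D#m (v), E (VI), F# (VII).
Shared triads with their functions: C#m (v in F# minor, iv in G# minor); E (VII in F# minor, VI in G# minor).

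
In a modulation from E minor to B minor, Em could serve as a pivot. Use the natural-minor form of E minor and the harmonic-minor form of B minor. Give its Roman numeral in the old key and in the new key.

The scale of E minor (natural minor) is E F# G A B C D; E is degree 1, and the triad built there (E-G-B) is minor, so it is i.
The scale of B minor (harmonic minor) is B C# D E F# G A#; E is degree 4, and the triad built there (E-G-B) is minor, so it is iv.

i in E minor; iv in B minor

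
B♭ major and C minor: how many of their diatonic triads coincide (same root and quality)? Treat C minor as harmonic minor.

Diatonic triads of B♭ major: B♭ (I), Cm (ii), Dm (iii), E♭ (IV), F (V), Gm (vi), Adim (vii°).
Diatonic triads of C minor (harmonic minor): Cm (i), Ddim (ii°), E♭aug (III+), Fm (iv), G (V), A♭ (VI), Bdim (vii°).
Matching root and quality in both lists: Cm.
That gives 1 common triad.

1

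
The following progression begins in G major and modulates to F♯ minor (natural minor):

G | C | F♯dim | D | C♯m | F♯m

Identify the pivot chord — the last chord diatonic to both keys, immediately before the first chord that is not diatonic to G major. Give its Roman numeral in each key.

D — V in G major, VI in F♯ minor

Chords diatonic to G major: G, Am, Bm, C, D, Em, F♯dim.
Reading the progression, the first chord not in that set is C♯m, so the modulation leaves G major there.
The chord immediately before C♯m is D, which is diatonic to both keys: V in G major and VI in F♯ minor.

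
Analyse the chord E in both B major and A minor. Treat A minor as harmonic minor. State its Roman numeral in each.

The scale of B major is B C# D# E F# G# A#; E is degree 4, and the triad built there (E-G#-B) is major, so it is IV.
The scale of A minor (harmonic minor) is A B C D E F G#; E is degree 5, and the triad built there (E-G#-B) is major, so it is V.

IV in B major; V in A minor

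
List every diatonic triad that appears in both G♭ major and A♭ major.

B♭m, D♭

Triads in G♭ major: G♭ (I), A♭m (ii), B♭m (iii), C♭ (IV), D♭ (V), E♭m (vi), Fdim (vii°).
Triads in A♭ major: A♭ (I), B♭m (ii), Cm (iii), D♭ (IV), E♭ (V), Fm (vi), Gdim (vii°).
Shared triads with their functions: B♭m (iii in G♭ major, ii in A♭ major); D♭ (V in G♭ major, IV in A♭ major).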